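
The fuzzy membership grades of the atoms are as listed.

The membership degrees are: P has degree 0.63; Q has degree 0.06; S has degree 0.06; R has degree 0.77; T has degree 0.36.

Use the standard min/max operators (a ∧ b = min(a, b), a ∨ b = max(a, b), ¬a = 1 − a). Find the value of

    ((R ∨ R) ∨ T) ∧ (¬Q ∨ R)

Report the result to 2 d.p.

R ∨ R = max(a, b) on (0.77, 0.77) = 0.77
(R ∨ R) ∨ T = max(a, b) on (0.77, 0.36) = 0.77
¬Q = 1 − 0.06 = 0.94
¬Q ∨ R = max(a, b) on (0.94, 0.77) = 0.94
((R ∨ R) ∨ T) ∧ (¬Q ∨ R) = min(a, b) on (0.77, 0.94) = 0.77

0.77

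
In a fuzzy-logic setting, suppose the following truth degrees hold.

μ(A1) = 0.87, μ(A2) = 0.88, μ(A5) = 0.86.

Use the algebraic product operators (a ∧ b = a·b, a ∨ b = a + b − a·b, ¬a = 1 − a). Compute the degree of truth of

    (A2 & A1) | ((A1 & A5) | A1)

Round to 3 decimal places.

A2 & A1 = a·b on (0.8800, 0.8700) = 0.7656
A1 & A5 = a·b on (0.8700, 0.8600) = 0.7482
(A1 & A5) | A1 = a + b − a·b on (0.7482, 0.8700) = 0.9673
(A2 & A1) | ((A1 & A5) | A1) = a + b − a·b on (0.7656, 0.9673) = 0.9923

0.992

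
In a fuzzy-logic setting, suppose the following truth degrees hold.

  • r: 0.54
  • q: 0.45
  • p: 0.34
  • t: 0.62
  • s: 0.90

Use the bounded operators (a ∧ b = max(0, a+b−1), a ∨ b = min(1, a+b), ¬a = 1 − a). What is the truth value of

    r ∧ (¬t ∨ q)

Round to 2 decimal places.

¬t = 1 − 0.62 = 0.38
¬t ∨ q = min(1, a+b) on (0.38, 0.45) = 0.83
r ∧ (¬t ∨ q) = max(0, a+b−1) on (0.54, 0.83) = 0.37

0.37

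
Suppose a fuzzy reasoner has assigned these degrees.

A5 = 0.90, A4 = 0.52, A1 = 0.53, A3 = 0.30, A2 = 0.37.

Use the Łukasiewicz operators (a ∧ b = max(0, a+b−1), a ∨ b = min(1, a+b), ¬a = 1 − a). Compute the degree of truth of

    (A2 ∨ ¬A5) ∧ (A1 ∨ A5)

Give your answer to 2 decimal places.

0.47

¬A5 = 1 − 0.90 = 0.10
A2 ∨ ¬A5 = min(1, a+b) on (0.37, 0.10) = 0.47
A1 ∨ A5 = min(1, a+b) on (0.53, 0.90) = 1.00
(A2 ∨ ¬A5) ∧ (A1 ∨ A5) = max(0, a+b−1) on (0.47, 1.00) = 0.47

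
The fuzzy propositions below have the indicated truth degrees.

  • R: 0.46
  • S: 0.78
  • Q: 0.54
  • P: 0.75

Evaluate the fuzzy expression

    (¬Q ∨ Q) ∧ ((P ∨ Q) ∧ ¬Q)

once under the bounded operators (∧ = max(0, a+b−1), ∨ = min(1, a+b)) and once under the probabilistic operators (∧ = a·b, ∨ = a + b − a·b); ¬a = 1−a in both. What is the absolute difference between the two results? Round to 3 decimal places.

0.154

Under bounded:
  ¬Q = 1 − 0.54 = 0.46
  ¬Q ∨ Q = min(1, a+b) on (0.46, 0.54) = 1.00
  P ∨ Q = min(1, a+b) on (0.75, 0.54) = 1.00
  ¬Q = 1 − 0.54 = 0.46
  (P ∨ Q) ∧ ¬Q = max(0, a+b−1) on (1.00, 0.46) = 0.46
  (¬Q ∨ Q) ∧ ((P ∨ Q) ∧ ¬Q) = max(0, a+b−1) on (1.00, 0.46) = 0.46
  → value = 0.4600
Under probabilistic:
  ¬Q = 1 − 0.5400 = 0.4600
  ¬Q ∨ Q = a + b − a·b on (0.4600, 0.5400) = 0.7516
  P ∨ Q = a + b − a·b on (0.7500, 0.5400) = 0.8850
  ¬Q = 1 − 0.5400 = 0.4600
  (P ∨ Q) ∧ ¬Q = a·b on (0.8850, 0.4600) = 0.4071
  (¬Q ∨ Q) ∧ ((P ∨ Q) ∧ ¬Q) = a·b on (0.7516, 0.4071) = 0.3060
  → value = 0.3060
|0.4600 − 0.3060| = 0.154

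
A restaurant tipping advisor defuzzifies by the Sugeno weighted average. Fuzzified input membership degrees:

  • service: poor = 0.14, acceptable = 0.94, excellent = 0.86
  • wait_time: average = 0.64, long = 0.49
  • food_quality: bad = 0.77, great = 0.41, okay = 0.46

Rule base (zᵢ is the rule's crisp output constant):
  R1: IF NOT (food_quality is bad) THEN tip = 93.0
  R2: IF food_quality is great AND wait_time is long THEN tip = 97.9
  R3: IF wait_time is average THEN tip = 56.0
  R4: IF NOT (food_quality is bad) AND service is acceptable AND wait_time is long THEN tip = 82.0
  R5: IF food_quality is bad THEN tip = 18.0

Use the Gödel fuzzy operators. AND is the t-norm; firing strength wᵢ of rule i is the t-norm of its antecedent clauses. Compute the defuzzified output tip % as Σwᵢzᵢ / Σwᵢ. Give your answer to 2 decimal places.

57.06

R1 (z=93.0): ¬bad=1−0.77=0.23 → w = 0.23
R2 (z=97.9): great=0.41, long=0.49; AND[min(a, b)] → w = 0.41
R3 (z=56.0): average=0.64 → w = 0.64
R4 (z=82.0): ¬bad=1−0.77=0.23, acceptable=0.94, long=0.49; AND[min(a, b)] → w = 0.23
R5 (z=18.0): bad=0.77 → w = 0.77
Weighted average = (0.23·93.0 + 0.41·97.9 + 0.64·56.0 + 0.23·82.0 + 0.77·18.0) / (0.23 + 0.41 + 0.64 + 0.23 + 0.77)
  = 130.0890 / 2.2800 = 57.06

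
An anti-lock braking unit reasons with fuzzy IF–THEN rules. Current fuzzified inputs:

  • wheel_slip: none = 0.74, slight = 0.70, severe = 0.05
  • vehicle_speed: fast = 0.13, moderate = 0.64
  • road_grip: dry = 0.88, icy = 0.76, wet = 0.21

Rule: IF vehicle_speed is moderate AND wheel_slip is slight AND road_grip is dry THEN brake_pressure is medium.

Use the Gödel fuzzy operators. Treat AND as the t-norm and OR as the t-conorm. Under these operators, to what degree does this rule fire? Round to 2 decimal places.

firing strength: moderate=0.64, slight=0.70, dry=0.88; AND[min(a, b)] → w = 0.64

0.64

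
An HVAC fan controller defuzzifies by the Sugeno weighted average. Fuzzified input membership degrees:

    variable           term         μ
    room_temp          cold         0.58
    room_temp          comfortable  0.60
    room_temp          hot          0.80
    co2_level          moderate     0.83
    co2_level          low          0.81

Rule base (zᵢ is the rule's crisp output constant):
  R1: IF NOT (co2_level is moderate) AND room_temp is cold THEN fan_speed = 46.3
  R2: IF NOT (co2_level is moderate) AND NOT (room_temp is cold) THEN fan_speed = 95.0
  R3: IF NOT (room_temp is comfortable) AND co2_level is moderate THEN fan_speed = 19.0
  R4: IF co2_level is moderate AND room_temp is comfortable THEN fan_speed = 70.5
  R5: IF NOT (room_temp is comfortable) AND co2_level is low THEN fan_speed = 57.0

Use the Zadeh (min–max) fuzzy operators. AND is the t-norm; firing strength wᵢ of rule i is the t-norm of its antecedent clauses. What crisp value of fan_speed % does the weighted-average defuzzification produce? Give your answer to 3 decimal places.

55.587

R1 (z=46.3): ¬moderate=1−0.83=0.17, cold=0.58; AND[min(a, b)] → w = 0.17
R2 (z=95.0): ¬moderate=1−0.83=0.17, ¬cold=1−0.58=0.42; AND[min(a, b)] → w = 0.17
R3 (z=19.0): ¬comfortable=1−0.60=0.40, moderate=0.83; AND[min(a, b)] → w = 0.40
R4 (z=70.5): moderate=0.83, comfortable=0.60; AND[min(a, b)] → w = 0.60
R5 (z=57.0): ¬comfortable=1−0.60=0.40, low=0.81; AND[min(a, b)] → w = 0.40
Weighted average = (0.17·46.3 + 0.17·95.0 + 0.40·19.0 + 0.60·70.5 + 0.40·57.0) / (0.17 + 0.17 + 0.40 + 0.60 + 0.40)
  = 96.7210 / 1.7400 = 55.587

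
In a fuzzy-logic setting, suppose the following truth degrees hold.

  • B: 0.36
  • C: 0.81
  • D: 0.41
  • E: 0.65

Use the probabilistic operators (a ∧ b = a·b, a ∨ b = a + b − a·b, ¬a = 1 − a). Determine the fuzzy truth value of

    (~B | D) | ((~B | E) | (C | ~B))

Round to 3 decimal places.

~B = 1 − 0.3600 = 0.6400
~B | D = a + b − a·b on (0.6400, 0.4100) = 0.7876
~B = 1 − 0.3600 = 0.6400
~B | E = a + b − a·b on (0.6400, 0.6500) = 0.8740
~B = 1 − 0.3600 = 0.6400
C | ~B = a + b − a·b on (0.8100, 0.6400) = 0.9316
(~B | E) | (C | ~B) = a + b − a·b on (0.8740, 0.9316) = 0.9914
(~B | D) | ((~B | E) | (C | ~B)) = a + b − a·b on (0.7876, 0.9914) = 0.9982

0.998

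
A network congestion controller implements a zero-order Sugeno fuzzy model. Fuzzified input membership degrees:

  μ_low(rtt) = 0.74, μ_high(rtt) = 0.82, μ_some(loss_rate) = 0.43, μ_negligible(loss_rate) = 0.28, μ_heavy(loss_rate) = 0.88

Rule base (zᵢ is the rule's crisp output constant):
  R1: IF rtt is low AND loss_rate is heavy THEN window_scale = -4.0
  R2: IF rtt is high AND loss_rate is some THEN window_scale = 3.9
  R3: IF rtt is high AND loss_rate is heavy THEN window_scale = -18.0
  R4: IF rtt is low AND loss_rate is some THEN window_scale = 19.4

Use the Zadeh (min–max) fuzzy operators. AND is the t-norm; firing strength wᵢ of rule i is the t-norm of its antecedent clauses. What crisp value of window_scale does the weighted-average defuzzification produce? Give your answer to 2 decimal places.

R1 (z=-4.0): low=0.74, heavy=0.88; AND[min(a, b)] → w = 0.74
R2 (z=3.9): high=0.82, some=0.43; AND[min(a, b)] → w = 0.43
R3 (z=-18.0): high=0.82, heavy=0.88; AND[min(a, b)] → w = 0.82
R4 (z=19.4): low=0.74, some=0.43; AND[min(a, b)] → w = 0.43
Weighted average = (0.74·-4.0 + 0.43·3.9 + 0.82·-18.0 + 0.43·19.4) / (0.74 + 0.43 + 0.82 + 0.43)
  = -7.7010 / 2.4200 = -3.18

-3.18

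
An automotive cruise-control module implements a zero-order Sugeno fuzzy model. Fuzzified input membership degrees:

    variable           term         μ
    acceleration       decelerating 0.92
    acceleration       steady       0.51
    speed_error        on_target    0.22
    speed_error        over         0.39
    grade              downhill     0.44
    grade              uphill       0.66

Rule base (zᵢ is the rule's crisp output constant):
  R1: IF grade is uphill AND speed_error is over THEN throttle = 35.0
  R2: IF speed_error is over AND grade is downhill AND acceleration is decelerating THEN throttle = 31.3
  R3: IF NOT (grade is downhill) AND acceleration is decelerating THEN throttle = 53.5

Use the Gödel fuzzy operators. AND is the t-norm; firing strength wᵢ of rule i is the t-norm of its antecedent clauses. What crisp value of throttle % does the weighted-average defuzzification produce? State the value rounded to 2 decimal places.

41.65

R1 (z=35.0): uphill=0.66, over=0.39; AND[min(a, b)] → w = 0.39
R2 (z=31.3): over=0.39, downhill=0.44, decelerating=0.92; AND[min(a, b)] → w = 0.39
R3 (z=53.5): ¬downhill=1−0.44=0.56, decelerating=0.92; AND[min(a, b)] → w = 0.56
Weighted average = (0.39·35.0 + 0.39·31.3 + 0.56·53.5) / (0.39 + 0.39 + 0.56)
  = 55.8170 / 1.3400 = 41.65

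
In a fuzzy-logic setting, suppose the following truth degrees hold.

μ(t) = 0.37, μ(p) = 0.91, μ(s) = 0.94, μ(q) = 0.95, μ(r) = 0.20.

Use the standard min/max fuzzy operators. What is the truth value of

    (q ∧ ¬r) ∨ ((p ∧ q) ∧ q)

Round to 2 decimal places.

0.91

¬r = 1 − 0.20 = 0.80
q ∧ ¬r = min(a, b) on (0.95, 0.80) = 0.80
p ∧ q = min(a, b) on (0.91, 0.95) = 0.91
(p ∧ q) ∧ q = min(a, b) on (0.91, 0.95) = 0.91
(q ∧ ¬r) ∨ ((p ∧ q) ∧ q) = max(a, b) on (0.80, 0.91) = 0.91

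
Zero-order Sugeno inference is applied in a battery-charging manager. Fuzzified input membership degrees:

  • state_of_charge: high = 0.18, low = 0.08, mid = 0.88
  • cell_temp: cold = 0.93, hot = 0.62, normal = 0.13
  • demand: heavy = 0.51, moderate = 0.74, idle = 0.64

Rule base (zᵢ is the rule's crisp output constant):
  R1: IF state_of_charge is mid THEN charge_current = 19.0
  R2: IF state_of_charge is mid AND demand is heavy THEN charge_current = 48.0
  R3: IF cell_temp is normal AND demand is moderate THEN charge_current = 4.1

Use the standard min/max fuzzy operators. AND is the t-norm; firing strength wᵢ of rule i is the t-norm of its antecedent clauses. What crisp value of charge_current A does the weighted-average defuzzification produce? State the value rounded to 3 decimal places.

R1 (z=19.0): mid=0.88 → w = 0.88
R2 (z=48.0): mid=0.88, heavy=0.51; AND[min(a, b)] → w = 0.51
R3 (z=4.1): normal=0.13, moderate=0.74; AND[min(a, b)] → w = 0.13
Weighted average = (0.88·19.0 + 0.51·48.0 + 0.13·4.1) / (0.88 + 0.51 + 0.13)
  = 41.7330 / 1.5200 = 27.456

27.456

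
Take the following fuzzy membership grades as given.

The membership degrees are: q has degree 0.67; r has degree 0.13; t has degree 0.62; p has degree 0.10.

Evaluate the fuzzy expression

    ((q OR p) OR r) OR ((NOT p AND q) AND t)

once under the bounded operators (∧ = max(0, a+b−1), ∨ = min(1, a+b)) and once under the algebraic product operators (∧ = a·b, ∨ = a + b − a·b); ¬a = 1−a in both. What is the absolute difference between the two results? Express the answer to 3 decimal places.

Under bounded:
  q OR p = min(1, a+b) on (0.67, 0.10) = 0.77
  (q OR p) OR r = min(1, a+b) on (0.77, 0.13) = 0.90
  NOT p = 1 − 0.10 = 0.90
  NOT p AND q = max(0, a+b−1) on (0.90, 0.67) = 0.57
  (NOT p AND q) AND t = max(0, a+b−1) on (0.57, 0.62) = 0.19
  ((q OR p) OR r) OR ((NOT p AND q) AND t) = min(1, a+b) on (0.90, 0.19) = 1.00
  → value = 1.0000
Under algebraic product:
  q OR p = a + b − a·b on (0.6700, 0.1000) = 0.7030
  (q OR p) OR r = a + b − a·b on (0.7030, 0.1300) = 0.7416
  NOT p = 1 − 0.1000 = 0.9000
  NOT p AND q = a·b on (0.9000, 0.6700) = 0.6030
  (NOT p AND q) AND t = a·b on (0.6030, 0.6200) = 0.3739
  ((q OR p) OR r) OR ((NOT p AND q) AND t) = a + b − a·b on (0.7416, 0.3739) = 0.8382
  → value = 0.8382
|1.0000 − 0.8382| = 0.162

0.162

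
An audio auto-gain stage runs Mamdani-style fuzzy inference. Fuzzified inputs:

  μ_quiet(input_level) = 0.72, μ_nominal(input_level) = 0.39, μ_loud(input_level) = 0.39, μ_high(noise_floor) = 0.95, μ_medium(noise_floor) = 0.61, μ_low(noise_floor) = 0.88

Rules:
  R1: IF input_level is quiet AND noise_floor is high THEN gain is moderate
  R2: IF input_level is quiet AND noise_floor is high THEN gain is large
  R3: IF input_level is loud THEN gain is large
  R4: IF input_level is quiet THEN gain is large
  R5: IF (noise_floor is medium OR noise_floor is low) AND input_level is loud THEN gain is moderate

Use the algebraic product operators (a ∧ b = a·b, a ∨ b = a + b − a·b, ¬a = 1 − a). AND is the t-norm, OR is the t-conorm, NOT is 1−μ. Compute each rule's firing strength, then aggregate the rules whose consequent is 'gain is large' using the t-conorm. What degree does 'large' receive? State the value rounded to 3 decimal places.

0.946

R1: quiet=0.72, high=0.95; AND[a·b] → w = 0.6840
R2: quiet=0.72, high=0.95; AND[a·b] → w = 0.6840
R3: loud=0.39 → w = 0.3900
R4: quiet=0.72 → w = 0.7200
R5: (medium=0.61 OR low=0.88) = 0.9532; AND[a·b] with loud=0.39 → w = 0.3717
Rules with consequent 'large': {R2, R3, R4} → strengths 0.6840, 0.3900, 0.7200
Aggregate via t-conorm [a + b − a·b]: 0.9460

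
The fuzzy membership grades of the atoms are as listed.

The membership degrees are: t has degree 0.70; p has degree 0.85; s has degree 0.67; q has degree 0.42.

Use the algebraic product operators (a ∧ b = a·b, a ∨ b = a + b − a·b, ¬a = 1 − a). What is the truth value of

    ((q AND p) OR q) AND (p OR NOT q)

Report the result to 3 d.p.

q AND p = a·b on (0.4200, 0.8500) = 0.3570
(q AND p) OR q = a + b − a·b on (0.3570, 0.4200) = 0.6271
NOT q = 1 − 0.4200 = 0.5800
p OR NOT q = a + b − a·b on (0.8500, 0.5800) = 0.9370
((q AND p) OR q) AND (p OR NOT q) = a·b on (0.6271, 0.9370) = 0.5876

0.588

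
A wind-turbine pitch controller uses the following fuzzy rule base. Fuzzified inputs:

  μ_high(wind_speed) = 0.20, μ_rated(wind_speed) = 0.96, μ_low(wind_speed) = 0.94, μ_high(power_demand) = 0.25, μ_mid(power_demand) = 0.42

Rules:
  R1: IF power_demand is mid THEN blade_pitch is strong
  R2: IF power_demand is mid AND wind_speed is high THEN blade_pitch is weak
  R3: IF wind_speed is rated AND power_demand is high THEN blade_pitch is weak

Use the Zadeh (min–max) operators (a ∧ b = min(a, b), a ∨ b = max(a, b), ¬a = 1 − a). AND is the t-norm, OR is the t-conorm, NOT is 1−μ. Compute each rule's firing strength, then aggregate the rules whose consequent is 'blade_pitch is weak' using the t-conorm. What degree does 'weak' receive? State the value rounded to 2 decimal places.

0.25

R1: mid=0.42 → w = 0.42
R2: mid=0.42, high=0.20; AND[min(a, b)] → w = 0.20
R3: rated=0.96, high=0.25; AND[min(a, b)] → w = 0.25
Rules with consequent 'weak': {R2, R3} → strengths 0.20, 0.25
Aggregate via t-conorm [max(a, b)]: 0.25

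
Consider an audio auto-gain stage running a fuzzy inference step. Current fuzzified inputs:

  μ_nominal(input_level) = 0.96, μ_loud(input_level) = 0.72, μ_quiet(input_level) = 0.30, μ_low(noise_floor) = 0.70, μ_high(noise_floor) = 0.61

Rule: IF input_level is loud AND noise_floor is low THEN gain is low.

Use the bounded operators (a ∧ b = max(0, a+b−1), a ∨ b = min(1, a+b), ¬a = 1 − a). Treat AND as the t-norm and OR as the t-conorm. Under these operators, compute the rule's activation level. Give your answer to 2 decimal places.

firing strength: loud=0.72, low=0.70; AND[max(0, a+b−1)] → w = 0.42

0.42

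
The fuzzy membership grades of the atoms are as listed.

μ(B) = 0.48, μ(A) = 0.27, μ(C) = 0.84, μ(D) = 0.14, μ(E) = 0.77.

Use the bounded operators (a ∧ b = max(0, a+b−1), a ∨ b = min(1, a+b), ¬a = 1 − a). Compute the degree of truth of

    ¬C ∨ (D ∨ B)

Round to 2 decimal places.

0.78

¬C = 1 − 0.84 = 0.16
D ∨ B = min(1, a+b) on (0.14, 0.48) = 0.62
¬C ∨ (D ∨ B) = min(1, a+b) on (0.16, 0.62) = 0.78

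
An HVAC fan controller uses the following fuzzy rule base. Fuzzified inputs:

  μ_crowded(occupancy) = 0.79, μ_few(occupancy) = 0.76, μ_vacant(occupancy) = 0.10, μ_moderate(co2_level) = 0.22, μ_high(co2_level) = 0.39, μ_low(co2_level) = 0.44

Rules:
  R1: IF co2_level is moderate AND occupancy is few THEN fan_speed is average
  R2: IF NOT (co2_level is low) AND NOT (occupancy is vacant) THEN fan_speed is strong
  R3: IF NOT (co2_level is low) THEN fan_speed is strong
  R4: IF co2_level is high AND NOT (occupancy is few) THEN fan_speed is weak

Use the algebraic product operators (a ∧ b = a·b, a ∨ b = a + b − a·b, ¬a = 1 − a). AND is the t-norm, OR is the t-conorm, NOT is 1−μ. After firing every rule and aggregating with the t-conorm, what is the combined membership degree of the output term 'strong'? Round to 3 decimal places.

0.782

R1: moderate=0.22, few=0.76; AND[a·b] → w = 0.1672
R2: ¬low=1−0.44=0.56, ¬vacant=1−0.10=0.90; AND[a·b] → w = 0.5040
R3: ¬low=1−0.44=0.56 → w = 0.5600
R4: high=0.39, ¬few=1−0.76=0.24; AND[a·b] → w = 0.0936
Rules with consequent 'strong': {R2, R3} → strengths 0.5040, 0.5600
Aggregate via t-conorm [a + b − a·b]: 0.7818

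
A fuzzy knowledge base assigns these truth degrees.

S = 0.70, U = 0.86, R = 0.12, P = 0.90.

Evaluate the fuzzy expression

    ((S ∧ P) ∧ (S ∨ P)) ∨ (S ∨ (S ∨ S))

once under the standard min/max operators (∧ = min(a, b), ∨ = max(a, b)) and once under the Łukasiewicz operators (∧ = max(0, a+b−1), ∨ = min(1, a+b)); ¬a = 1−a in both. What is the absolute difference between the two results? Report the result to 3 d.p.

Under standard min/max:
  S ∧ P = min(a, b) on (0.70, 0.90) = 0.70
  S ∨ P = max(a, b) on (0.70, 0.90) = 0.90
  (S ∧ P) ∧ (S ∨ P) = min(a, b) on (0.70, 0.90) = 0.70
  S ∨ S = max(a, b) on (0.70, 0.70) = 0.70
  S ∨ (S ∨ S) = max(a, b) on (0.70, 0.70) = 0.70
  ((S ∧ P) ∧ (S ∨ P)) ∨ (S ∨ (S ∨ S)) = max(a, b) on (0.70, 0.70) = 0.70
  → value = 0.7000
Under Łukasiewicz:
  S ∧ P = max(0, a+b−1) on (0.70, 0.90) = 0.60
  S ∨ P = min(1, a+b) on (0.70, 0.90) = 1.00
  (S ∧ P) ∧ (S ∨ P) = max(0, a+b−1) on (0.60, 1.00) = 0.60
  S ∨ S = min(1, a+b) on (0.70, 0.70) = 1.00
  S ∨ (S ∨ S) = min(1, a+b) on (0.70, 1.00) = 1.00
  ((S ∧ P) ∧ (S ∨ P)) ∨ (S ∨ (S ∨ S)) = min(1, a+b) on (0.60, 1.00) = 1.00
  → value = 1.0000
|0.7000 − 1.0000| = 0.300

0.300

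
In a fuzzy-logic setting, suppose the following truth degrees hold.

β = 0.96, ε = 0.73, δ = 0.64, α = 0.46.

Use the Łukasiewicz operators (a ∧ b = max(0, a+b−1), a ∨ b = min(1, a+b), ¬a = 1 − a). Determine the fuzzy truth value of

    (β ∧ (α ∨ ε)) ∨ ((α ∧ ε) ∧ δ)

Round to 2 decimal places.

0.96

α ∨ ε = min(1, a+b) on (0.46, 0.73) = 1.00
β ∧ (α ∨ ε) = max(0, a+b−1) on (0.96, 1.00) = 0.96
α ∧ ε = max(0, a+b−1) on (0.46, 0.73) = 0.19
(α ∧ ε) ∧ δ = max(0, a+b−1) on (0.19, 0.64) = 0.00
(β ∧ (α ∨ ε)) ∨ ((α ∧ ε) ∧ δ) = min(1, a+b) on (0.96, 0.00) = 0.96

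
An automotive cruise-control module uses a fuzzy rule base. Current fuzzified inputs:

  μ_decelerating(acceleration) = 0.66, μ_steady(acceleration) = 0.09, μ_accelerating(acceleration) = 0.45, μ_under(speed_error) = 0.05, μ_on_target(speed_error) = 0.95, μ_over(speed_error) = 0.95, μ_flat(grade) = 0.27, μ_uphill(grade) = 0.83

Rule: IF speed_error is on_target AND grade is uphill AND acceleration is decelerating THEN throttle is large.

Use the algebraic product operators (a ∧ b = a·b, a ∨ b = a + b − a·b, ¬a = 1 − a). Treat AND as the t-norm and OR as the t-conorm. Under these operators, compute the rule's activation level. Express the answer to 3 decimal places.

0.520

firing strength: on_target=0.95, uphill=0.83, decelerating=0.66; AND[a·b] → w = 0.5204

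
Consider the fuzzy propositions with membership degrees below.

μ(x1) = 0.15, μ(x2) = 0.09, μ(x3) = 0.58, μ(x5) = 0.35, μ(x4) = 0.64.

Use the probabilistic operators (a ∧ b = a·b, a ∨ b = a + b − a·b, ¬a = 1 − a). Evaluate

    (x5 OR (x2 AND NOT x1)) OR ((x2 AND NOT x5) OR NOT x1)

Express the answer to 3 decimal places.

NOT x1 = 1 − 0.1500 = 0.8500
x2 AND NOT x1 = a·b on (0.0900, 0.8500) = 0.0765
x5 OR (x2 AND NOT x1) = a + b − a·b on (0.3500, 0.0765) = 0.3997
NOT x5 = 1 − 0.3500 = 0.6500
x2 AND NOT x5 = a·b on (0.0900, 0.6500) = 0.0585
NOT x1 = 1 − 0.1500 = 0.8500
(x2 AND NOT x5) OR NOT x1 = a + b − a·b on (0.0585, 0.8500) = 0.8588
(x5 OR (x2 AND NOT x1)) OR ((x2 AND NOT x5) OR NOT x1) = a + b − a·b on (0.3997, 0.8588) = 0.9152

0.915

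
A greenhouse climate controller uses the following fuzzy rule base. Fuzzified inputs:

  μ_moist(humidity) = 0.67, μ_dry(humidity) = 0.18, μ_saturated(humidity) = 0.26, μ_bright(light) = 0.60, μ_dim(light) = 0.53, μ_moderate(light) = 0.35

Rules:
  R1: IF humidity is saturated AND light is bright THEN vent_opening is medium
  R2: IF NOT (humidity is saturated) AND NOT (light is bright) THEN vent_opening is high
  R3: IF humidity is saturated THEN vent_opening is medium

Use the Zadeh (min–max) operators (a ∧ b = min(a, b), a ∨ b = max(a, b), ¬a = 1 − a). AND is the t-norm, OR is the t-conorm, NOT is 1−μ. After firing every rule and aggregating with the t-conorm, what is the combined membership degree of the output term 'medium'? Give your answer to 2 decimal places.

R1: saturated=0.26, bright=0.60; AND[min(a, b)] → w = 0.26
R2: ¬saturated=1−0.26=0.74, ¬bright=1−0.60=0.40; AND[min(a, b)] → w = 0.40
R3: saturated=0.26 → w = 0.26
Rules with consequent 'medium': {R1, R3} → strengths 0.26, 0.26
Aggregate via t-conorm [max(a, b)]: 0.26

0.26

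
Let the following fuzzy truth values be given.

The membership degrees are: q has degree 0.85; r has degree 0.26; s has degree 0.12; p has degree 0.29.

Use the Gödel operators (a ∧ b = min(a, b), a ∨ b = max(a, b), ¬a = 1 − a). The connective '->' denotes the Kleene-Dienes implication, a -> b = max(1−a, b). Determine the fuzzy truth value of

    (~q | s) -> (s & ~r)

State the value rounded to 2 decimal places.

~q = 1 − 0.85 = 0.15
~q | s = max(a, b) on (0.15, 0.12) = 0.15
~r = 1 − 0.26 = 0.74
s & ~r = min(a, b) on (0.12, 0.74) = 0.12
(~q | s) -> (s & ~r)  [Kleene-Dienes: max(1−a, b)] with a=0.15, b=0.12 → 0.85

0.85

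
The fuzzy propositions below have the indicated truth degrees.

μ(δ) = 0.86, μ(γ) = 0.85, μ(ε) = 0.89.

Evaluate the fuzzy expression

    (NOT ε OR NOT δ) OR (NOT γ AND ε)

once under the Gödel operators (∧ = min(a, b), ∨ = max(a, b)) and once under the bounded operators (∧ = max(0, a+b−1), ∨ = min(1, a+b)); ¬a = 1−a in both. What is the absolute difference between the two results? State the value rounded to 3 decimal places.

0.140

Under Gödel:
  NOT ε = 1 − 0.89 = 0.11
  NOT δ = 1 − 0.86 = 0.14
  NOT ε OR NOT δ = max(a, b) on (0.11, 0.14) = 0.14
  NOT γ = 1 − 0.85 = 0.15
  NOT γ AND ε = min(a, b) on (0.15, 0.89) = 0.15
  (NOT ε OR NOT δ) OR (NOT γ AND ε) = max(a, b) on (0.14, 0.15) = 0.15
  → value = 0.1500
Under bounded:
  NOT ε = 1 − 0.89 = 0.11
  NOT δ = 1 − 0.86 = 0.14
  NOT ε OR NOT δ = min(1, a+b) on (0.11, 0.14) = 0.25
  NOT γ = 1 − 0.85 = 0.15
  NOT γ AND ε = max(0, a+b−1) on (0.15, 0.89) = 0.04
  (NOT ε OR NOT δ) OR (NOT γ AND ε) = min(1, a+b) on (0.25, 0.04) = 0.29
  → value = 0.2900
|0.1500 − 0.2900| = 0.140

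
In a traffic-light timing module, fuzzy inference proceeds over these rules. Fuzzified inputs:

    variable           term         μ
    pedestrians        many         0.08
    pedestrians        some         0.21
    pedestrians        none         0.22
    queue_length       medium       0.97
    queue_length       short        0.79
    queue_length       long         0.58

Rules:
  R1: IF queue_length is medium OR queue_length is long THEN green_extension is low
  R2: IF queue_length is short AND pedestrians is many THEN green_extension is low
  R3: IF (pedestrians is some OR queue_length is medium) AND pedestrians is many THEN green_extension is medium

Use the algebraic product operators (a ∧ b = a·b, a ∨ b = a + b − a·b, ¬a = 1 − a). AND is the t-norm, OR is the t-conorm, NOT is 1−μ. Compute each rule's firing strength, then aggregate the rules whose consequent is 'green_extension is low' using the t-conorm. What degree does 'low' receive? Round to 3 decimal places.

R1: medium=0.97, long=0.58; OR[a + b − a·b] → w = 0.9874
R2: short=0.79, many=0.08; AND[a·b] → w = 0.0632
R3: (some=0.21 OR medium=0.97) = 0.9763; AND[a·b] with many=0.08 → w = 0.0781
Rules with consequent 'low': {R1, R2} → strengths 0.9874, 0.0632
Aggregate via t-conorm [a + b − a·b]: 0.9882

0.988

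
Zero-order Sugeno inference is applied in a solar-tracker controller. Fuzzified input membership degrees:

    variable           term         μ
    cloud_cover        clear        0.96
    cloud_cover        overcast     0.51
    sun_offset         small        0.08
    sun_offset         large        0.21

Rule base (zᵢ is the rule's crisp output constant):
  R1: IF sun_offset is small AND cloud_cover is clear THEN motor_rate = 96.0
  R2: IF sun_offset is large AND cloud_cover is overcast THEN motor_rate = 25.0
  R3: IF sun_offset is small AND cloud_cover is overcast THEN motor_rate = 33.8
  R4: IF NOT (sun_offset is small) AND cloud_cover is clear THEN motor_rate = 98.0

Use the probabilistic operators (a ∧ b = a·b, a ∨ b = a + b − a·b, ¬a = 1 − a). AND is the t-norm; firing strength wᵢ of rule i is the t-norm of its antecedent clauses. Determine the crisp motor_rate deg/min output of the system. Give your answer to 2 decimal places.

88.44

R1 (z=96.0): small=0.08, clear=0.96; AND[a·b] → w = 0.0768
R2 (z=25.0): large=0.21, overcast=0.51; AND[a·b] → w = 0.1071
R3 (z=33.8): small=0.08, overcast=0.51; AND[a·b] → w = 0.0408
R4 (z=98.0): ¬small=1−0.08=0.92, clear=0.96; AND[a·b] → w = 0.8832
Weighted average = (0.0768·96.0 + 0.1071·25.0 + 0.0408·33.8 + 0.8832·98.0) / (0.0768 + 0.1071 + 0.0408 + 0.8832)
  = 97.9829 / 1.1079 = 88.44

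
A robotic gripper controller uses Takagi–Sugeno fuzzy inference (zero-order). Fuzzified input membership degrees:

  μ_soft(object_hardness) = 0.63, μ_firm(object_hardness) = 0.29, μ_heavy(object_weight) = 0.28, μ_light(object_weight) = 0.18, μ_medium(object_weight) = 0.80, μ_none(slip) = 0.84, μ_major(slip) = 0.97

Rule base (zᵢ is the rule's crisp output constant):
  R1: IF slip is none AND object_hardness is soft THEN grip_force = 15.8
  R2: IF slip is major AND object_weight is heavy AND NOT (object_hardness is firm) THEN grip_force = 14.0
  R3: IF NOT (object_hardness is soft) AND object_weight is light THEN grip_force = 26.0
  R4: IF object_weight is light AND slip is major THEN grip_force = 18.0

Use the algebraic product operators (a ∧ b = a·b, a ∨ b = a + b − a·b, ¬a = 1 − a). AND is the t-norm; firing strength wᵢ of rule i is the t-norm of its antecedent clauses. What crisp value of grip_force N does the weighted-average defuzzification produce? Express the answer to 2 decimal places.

R1 (z=15.8): none=0.84, soft=0.63; AND[a·b] → w = 0.5292
R2 (z=14.0): major=0.97, heavy=0.28, ¬firm=1−0.29=0.71; AND[a·b] → w = 0.1928
R3 (z=26.0): ¬soft=1−0.63=0.37, light=0.18; AND[a·b] → w = 0.0666
R4 (z=18.0): light=0.18, major=0.97; AND[a·b] → w = 0.1746
Weighted average = (0.5292·15.8 + 0.1928·14.0 + 0.0666·26.0 + 0.1746·18.0) / (0.5292 + 0.1928 + 0.0666 + 0.1746)
  = 15.9355 / 0.9632 = 16.54

16.54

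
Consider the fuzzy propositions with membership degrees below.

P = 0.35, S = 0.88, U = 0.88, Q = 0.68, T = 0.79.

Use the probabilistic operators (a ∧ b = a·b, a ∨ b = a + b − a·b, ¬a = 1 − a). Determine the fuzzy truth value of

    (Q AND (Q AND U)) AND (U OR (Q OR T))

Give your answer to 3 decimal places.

0.404

Q AND U = a·b on (0.6800, 0.8800) = 0.5984
Q AND (Q AND U) = a·b on (0.6800, 0.5984) = 0.4069
Q OR T = a + b − a·b on (0.6800, 0.7900) = 0.9328
U OR (Q OR T) = a + b − a·b on (0.8800, 0.9328) = 0.9919
(Q AND (Q AND U)) AND (U OR (Q OR T)) = a·b on (0.4069, 0.9919) = 0.4036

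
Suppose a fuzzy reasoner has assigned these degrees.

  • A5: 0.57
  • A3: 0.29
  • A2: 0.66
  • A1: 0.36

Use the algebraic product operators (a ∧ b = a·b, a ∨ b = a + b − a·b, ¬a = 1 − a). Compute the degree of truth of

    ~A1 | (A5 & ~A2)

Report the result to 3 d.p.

0.710

~A1 = 1 − 0.3600 = 0.6400
~A2 = 1 − 0.6600 = 0.3400
A5 & ~A2 = a·b on (0.5700, 0.3400) = 0.1938
~A1 | (A5 & ~A2) = a + b − a·b on (0.6400, 0.1938) = 0.7098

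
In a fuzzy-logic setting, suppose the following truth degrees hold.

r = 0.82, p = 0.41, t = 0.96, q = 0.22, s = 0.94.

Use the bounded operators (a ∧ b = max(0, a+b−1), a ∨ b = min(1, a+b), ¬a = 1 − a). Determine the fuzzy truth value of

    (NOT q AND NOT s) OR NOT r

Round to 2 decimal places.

0.18

NOT q = 1 − 0.22 = 0.78
NOT s = 1 − 0.94 = 0.06
NOT q AND NOT s = max(0, a+b−1) on (0.78, 0.06) = 0.00
NOT r = 1 − 0.82 = 0.18
(NOT q AND NOT s) OR NOT r = min(1, a+b) on (0.00, 0.18) = 0.18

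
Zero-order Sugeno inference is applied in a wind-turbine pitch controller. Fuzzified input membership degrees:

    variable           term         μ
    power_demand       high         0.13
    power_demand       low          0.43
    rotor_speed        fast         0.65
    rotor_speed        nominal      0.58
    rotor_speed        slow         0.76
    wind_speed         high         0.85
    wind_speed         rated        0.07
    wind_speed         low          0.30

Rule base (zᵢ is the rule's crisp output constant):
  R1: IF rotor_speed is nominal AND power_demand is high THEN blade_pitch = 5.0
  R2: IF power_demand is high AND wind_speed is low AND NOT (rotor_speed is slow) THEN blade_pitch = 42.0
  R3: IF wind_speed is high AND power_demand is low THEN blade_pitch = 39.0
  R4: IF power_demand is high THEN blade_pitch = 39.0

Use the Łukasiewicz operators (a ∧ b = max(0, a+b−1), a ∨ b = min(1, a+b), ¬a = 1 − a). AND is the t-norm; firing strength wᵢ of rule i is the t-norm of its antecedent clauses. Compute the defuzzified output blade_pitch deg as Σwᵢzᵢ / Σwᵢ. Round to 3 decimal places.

R1 (z=5.0): nominal=0.58, high=0.13; AND[max(0, a+b−1)] → w = 0.00
R2 (z=42.0): high=0.13, low=0.30, ¬slow=1−0.76=0.24; AND[max(0, a+b−1)] → w = 0.00
R3 (z=39.0): high=0.85, low=0.43; AND[max(0, a+b−1)] → w = 0.28
R4 (z=39.0): high=0.13 → w = 0.13
Weighted average = (0.00·5.0 + 0.00·42.0 + 0.28·39.0 + 0.13·39.0) / (0.00 + 0.00 + 0.28 + 0.13)
  = 15.9900 / 0.4100 = 39.000

39.000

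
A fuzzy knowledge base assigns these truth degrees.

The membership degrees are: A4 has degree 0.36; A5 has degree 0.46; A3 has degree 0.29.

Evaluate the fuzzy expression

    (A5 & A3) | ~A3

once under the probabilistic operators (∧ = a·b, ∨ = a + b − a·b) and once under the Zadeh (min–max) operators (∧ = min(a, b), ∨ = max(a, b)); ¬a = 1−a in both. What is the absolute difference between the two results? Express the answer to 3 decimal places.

Under probabilistic:
  A5 & A3 = a·b on (0.4600, 0.2900) = 0.1334
  ~A3 = 1 − 0.2900 = 0.7100
  (A5 & A3) | ~A3 = a + b − a·b on (0.1334, 0.7100) = 0.7487
  → value = 0.7487
Under Zadeh (min–max):
  A5 & A3 = min(a, b) on (0.46, 0.29) = 0.29
  ~A3 = 1 − 0.29 = 0.71
  (A5 & A3) | ~A3 = max(a, b) on (0.29, 0.71) = 0.71
  → value = 0.7100
|0.7487 − 0.7100| = 0.039

0.039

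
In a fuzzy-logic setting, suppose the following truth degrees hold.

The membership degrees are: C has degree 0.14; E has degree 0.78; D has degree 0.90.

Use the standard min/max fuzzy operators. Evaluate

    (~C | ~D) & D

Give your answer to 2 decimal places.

~C = 1 − 0.14 = 0.86
~D = 1 − 0.90 = 0.10
~C | ~D = max(a, b) on (0.86, 0.10) = 0.86
(~C | ~D) & D = min(a, b) on (0.86, 0.90) = 0.86

0.86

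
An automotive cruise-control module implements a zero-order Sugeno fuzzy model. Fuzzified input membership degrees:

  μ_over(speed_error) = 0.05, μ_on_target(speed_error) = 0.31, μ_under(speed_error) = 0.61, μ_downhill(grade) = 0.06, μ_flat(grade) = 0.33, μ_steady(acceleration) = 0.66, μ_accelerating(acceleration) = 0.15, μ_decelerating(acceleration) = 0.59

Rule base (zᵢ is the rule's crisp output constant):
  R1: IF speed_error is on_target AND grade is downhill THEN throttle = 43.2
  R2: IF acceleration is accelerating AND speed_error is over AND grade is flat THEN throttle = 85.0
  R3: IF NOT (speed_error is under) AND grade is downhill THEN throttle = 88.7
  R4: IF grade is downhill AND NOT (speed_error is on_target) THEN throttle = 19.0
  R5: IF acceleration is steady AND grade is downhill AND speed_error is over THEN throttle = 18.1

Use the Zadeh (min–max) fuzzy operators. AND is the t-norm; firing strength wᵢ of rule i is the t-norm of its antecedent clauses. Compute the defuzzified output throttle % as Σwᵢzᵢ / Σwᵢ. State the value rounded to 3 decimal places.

50.746

R1 (z=43.2): on_target=0.31, downhill=0.06; AND[min(a, b)] → w = 0.06
R2 (z=85.0): accelerating=0.15, over=0.05, flat=0.33; AND[min(a, b)] → w = 0.05
R3 (z=88.7): ¬under=1−0.61=0.39, downhill=0.06; AND[min(a, b)] → w = 0.06
R4 (z=19.0): downhill=0.06, ¬on_target=1−0.31=0.69; AND[min(a, b)] → w = 0.06
R5 (z=18.1): steady=0.66, downhill=0.06, over=0.05; AND[min(a, b)] → w = 0.05
Weighted average = (0.06·43.2 + 0.05·85.0 + 0.06·88.7 + 0.06·19.0 + 0.05·18.1) / (0.06 + 0.05 + 0.06 + 0.06 + 0.05)
  = 14.2090 / 0.2800 = 50.746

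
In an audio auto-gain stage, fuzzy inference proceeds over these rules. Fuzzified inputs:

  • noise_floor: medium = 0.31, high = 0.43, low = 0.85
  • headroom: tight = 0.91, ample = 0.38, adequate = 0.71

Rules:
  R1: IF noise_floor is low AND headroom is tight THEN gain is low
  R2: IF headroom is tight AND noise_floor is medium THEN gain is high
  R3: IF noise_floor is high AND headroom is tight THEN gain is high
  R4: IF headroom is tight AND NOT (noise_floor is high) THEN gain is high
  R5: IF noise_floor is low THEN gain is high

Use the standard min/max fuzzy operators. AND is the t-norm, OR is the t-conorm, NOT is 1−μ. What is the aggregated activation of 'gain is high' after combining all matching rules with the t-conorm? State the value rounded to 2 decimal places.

R1: low=0.85, tight=0.91; AND[min(a, b)] → w = 0.85
R2: tight=0.91, medium=0.31; AND[min(a, b)] → w = 0.31
R3: high=0.43, tight=0.91; AND[min(a, b)] → w = 0.43
R4: tight=0.91, ¬high=1−0.43=0.57; AND[min(a, b)] → w = 0.57
R5: low=0.85 → w = 0.85
Rules with consequent 'high': {R2, R3, R4, R5} → strengths 0.31, 0.43, 0.57, 0.85
Aggregate via t-conorm [max(a, b)]: 0.85

0.85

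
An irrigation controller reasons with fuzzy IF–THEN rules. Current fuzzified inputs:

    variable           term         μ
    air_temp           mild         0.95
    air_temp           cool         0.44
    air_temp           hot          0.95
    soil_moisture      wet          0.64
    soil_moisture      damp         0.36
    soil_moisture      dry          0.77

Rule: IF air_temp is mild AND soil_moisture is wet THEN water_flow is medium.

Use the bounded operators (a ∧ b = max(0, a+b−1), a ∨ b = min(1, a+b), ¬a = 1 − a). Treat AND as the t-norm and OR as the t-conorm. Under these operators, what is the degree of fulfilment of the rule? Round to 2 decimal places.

0.59

firing strength: mild=0.95, wet=0.64; AND[max(0, a+b−1)] → w = 0.59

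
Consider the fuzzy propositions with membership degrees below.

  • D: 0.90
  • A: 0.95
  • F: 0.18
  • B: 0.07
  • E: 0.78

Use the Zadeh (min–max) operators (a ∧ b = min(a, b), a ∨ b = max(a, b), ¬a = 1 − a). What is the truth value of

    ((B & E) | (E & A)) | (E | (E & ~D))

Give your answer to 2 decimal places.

0.78

B & E = min(a, b) on (0.07, 0.78) = 0.07
E & A = min(a, b) on (0.78, 0.95) = 0.78
(B & E) | (E & A) = max(a, b) on (0.07, 0.78) = 0.78
~D = 1 − 0.90 = 0.10
E & ~D = min(a, b) on (0.78, 0.10) = 0.10
E | (E & ~D) = max(a, b) on (0.78, 0.10) = 0.78
((B & E) | (E & A)) | (E | (E & ~D)) = max(a, b) on (0.78, 0.78) = 0.78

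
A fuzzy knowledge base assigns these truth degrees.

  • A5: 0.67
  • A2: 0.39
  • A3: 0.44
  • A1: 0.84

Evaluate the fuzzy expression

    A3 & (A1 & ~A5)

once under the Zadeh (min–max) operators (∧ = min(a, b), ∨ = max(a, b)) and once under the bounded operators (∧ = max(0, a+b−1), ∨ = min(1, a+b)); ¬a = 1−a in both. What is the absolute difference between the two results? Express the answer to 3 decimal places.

Under Zadeh (min–max):
  ~A5 = 1 − 0.67 = 0.33
  A1 & ~A5 = min(a, b) on (0.84, 0.33) = 0.33
  A3 & (A1 & ~A5) = min(a, b) on (0.44, 0.33) = 0.33
  → value = 0.3300
Under bounded:
  ~A5 = 1 − 0.67 = 0.33
  A1 & ~A5 = max(0, a+b−1) on (0.84, 0.33) = 0.17
  A3 & (A1 & ~A5) = max(0, a+b−1) on (0.44, 0.17) = 0.00
  → value = 0.0000
|0.3300 − 0.0000| = 0.330

0.330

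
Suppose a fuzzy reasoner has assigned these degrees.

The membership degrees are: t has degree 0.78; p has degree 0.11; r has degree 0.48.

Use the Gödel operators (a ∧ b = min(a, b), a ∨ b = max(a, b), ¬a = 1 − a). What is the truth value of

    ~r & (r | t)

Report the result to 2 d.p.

~r = 1 − 0.48 = 0.52
r | t = max(a, b) on (0.48, 0.78) = 0.78
~r & (r | t) = min(a, b) on (0.52, 0.78) = 0.52

0.52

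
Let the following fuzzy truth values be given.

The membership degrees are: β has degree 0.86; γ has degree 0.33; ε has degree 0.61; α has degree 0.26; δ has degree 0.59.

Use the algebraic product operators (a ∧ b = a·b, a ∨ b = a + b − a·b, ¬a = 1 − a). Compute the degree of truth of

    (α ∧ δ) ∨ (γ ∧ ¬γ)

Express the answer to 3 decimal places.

α ∧ δ = a·b on (0.2600, 0.5900) = 0.1534
¬γ = 1 − 0.3300 = 0.6700
γ ∧ ¬γ = a·b on (0.3300, 0.6700) = 0.2211
(α ∧ δ) ∨ (γ ∧ ¬γ) = a + b − a·b on (0.1534, 0.2211) = 0.3406

0.341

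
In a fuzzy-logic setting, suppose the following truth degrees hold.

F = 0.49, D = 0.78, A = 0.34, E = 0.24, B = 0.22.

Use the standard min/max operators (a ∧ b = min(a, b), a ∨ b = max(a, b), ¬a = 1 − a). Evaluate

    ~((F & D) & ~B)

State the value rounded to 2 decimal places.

F & D = min(a, b) on (0.49, 0.78) = 0.49
~B = 1 − 0.22 = 0.78
(F & D) & ~B = min(a, b) on (0.49, 0.78) = 0.49
~((F & D) & ~B) = 1 − 0.49 = 0.51

0.51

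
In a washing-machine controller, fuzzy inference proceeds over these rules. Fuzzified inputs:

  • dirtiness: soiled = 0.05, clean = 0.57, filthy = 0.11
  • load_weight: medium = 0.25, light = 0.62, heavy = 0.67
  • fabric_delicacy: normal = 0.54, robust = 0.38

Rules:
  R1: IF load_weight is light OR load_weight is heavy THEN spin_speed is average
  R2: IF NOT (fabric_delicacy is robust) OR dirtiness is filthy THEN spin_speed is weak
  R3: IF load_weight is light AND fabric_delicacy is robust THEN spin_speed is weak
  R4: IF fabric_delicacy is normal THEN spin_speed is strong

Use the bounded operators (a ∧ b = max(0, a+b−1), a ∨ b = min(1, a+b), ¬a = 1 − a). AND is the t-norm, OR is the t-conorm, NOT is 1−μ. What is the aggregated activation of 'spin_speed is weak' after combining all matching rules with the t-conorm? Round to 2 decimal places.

0.73

R1: light=0.62, heavy=0.67; OR[min(1, a+b)] → w = 1.00
R2: ¬robust=1−0.38=0.62, filthy=0.11; OR[min(1, a+b)] → w = 0.73
R3: light=0.62, robust=0.38; AND[max(0, a+b−1)] → w = 0.00
R4: normal=0.54 → w = 0.54
Rules with consequent 'weak': {R2, R3} → strengths 0.73, 0.00
Aggregate via t-conorm [min(1, a+b)]: 0.73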